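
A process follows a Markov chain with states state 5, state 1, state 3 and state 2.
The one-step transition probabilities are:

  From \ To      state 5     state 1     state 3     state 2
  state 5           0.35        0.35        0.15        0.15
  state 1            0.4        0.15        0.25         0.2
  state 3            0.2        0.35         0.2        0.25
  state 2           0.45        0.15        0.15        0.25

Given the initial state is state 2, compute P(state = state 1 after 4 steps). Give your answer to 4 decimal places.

Propagate the distribution vector 4 steps from state 2.
After 0 steps: (0.0000, 0.0000, 0.0000, 1.0000)
After 1 step: (0.4500, 0.1500, 0.1500, 0.2500)
After 2 steps: (0.3600, 0.2700, 0.1725, 0.1975)
After 3 steps: (0.3574, 0.2565, 0.1856, 0.2005)
After 4 steps: (0.3550, 0.2586, 0.1849, 0.2014)
P(in state 1 after 4 steps) = 0.2586

0.2586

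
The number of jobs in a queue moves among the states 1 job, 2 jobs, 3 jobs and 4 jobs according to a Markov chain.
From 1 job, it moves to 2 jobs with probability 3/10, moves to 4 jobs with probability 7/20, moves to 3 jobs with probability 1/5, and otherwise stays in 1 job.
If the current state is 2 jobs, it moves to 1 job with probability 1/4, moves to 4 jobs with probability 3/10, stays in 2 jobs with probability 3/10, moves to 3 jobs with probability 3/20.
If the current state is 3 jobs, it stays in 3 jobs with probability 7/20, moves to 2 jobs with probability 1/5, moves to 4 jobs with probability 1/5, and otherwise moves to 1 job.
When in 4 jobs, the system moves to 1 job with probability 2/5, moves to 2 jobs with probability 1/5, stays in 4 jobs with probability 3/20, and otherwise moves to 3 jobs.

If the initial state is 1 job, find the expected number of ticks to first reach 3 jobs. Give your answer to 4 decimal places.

Let t(s) be the expected number of ticks to first reach 3 jobs from state s, with t(3 jobs) = 0. Conditioning on the first tick:
t(1 job) = 1 + 0.15·t(1 job) + 0.3·t(2 jobs) + 0.35·t(4 jobs)
t(2 jobs) = 1 + 0.25·t(1 job) + 0.3·t(2 jobs) + 0.3·t(4 jobs)
t(4 jobs) = 1 + 0.4·t(1 job) + 0.2·t(2 jobs) + 0.15·t(4 jobs)
Solving: t(1 job) = 4.9896, t(2 jobs) = 5.2505, t(4 jobs) = 4.7599.
Expected ticks from 1 job to 3 jobs: 4.9896.

4.9896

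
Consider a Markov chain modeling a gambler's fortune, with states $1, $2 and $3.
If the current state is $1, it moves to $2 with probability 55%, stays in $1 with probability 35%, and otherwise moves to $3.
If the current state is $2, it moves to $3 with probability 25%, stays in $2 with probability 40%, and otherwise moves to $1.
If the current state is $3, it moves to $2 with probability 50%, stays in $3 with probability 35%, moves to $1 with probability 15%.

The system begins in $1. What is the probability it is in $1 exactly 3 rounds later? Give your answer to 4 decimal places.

Propagate the distribution vector 3 rounds from $1.
After 0 rounds: (1.0000, 0.0000, 0.0000)
After 1 round: (0.3500, 0.5500, 0.1000)
After 2 rounds: (0.3300, 0.4625, 0.2075)
After 3 rounds: (0.3085, 0.4703, 0.2213)
P(in $1 after 3 rounds) = 0.3085

0.3085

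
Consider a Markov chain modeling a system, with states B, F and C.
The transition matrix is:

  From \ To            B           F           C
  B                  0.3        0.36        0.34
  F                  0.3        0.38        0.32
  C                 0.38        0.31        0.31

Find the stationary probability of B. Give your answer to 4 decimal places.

0.3259

Let the stationary distribution be π with π = πP and π_1 + π_2 + π_3 = 1.
π_1 = 0.3·π_1 + 0.3·π_2 + 0.38·π_3
π_2 = 0.36·π_1 + 0.38·π_2 + 0.31·π_3
Solving with the normalization constraint gives π = (0.3259, 0.3509, 0.3233).
So the stationary probability of B is 0.3259.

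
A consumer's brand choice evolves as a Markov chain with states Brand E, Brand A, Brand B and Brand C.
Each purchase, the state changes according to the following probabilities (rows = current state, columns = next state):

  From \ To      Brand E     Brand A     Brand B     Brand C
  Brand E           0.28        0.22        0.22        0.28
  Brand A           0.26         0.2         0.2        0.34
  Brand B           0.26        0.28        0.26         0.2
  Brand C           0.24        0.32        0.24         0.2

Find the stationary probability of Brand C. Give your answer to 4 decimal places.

0.2564

Let the stationary distribution be π with π = πP and π_1 + π_2 + π_3 + π_4 = 1.
π_1 = 0.28·π_1 + 0.26·π_2 + 0.26·π_3 + 0.24·π_4
π_2 = 0.22·π_1 + 0.2·π_2 + 0.28·π_3 + 0.32·π_4
π_3 = 0.22·π_1 + 0.2·π_2 + 0.26·π_3 + 0.24·π_4
Solving with the normalization constraint gives π = (0.2601, 0.2543, 0.2292, 0.2564).
So the stationary probability of Brand C is 0.2564.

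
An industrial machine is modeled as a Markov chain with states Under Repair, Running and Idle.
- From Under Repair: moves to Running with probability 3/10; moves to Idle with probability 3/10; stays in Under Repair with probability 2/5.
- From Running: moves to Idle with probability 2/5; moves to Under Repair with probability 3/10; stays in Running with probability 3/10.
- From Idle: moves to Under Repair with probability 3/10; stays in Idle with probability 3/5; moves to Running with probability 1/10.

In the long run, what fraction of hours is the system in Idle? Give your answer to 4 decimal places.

Let the stationary distribution be π with π = πP and π_1 + π_2 + π_3 = 1.
π_1 = 0.4·π_1 + 0.3·π_2 + 0.3·π_3
π_2 = 0.3·π_1 + 0.3·π_2 + 0.1·π_3
Solving with the normalization constraint gives π = (0.3333, 0.2083, 0.4583).
So the stationary probability of Idle is 0.4583.

0.4583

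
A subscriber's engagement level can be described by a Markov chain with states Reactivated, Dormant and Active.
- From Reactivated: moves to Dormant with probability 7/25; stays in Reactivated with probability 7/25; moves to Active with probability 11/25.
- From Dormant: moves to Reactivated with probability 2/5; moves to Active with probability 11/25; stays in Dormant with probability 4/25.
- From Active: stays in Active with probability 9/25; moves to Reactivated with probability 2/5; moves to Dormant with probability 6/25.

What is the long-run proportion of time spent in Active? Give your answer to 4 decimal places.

0.4074

Let the stationary distribution be π with π = πP and π_1 + π_2 + π_3 = 1.
π_1 = 0.28·π_1 + 0.4·π_2 + 0.4·π_3
π_2 = 0.28·π_1 + 0.16·π_2 + 0.24·π_3
Solving with the normalization constraint gives π = (0.3571, 0.2354, 0.4074).
So the stationary probability of Active is 0.4074.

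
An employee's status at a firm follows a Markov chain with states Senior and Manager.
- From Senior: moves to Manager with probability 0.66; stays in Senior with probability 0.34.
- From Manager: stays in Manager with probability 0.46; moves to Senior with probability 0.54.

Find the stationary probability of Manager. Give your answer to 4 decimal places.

0.5500

Let the stationary distribution be π with π = πP and π_1 + π_2 = 1.
π_1 = 0.34·π_1 + 0.54·π_2
Solving with the normalization constraint gives π = (0.4500, 0.5500).
So the stationary probability of Manager is 0.5500.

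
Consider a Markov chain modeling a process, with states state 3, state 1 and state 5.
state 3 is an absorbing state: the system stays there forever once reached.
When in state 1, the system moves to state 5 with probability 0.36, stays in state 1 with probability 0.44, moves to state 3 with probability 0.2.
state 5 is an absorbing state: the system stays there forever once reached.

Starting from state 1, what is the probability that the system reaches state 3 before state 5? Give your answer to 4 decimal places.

0.3571

Let h(s) be the probability of absorption at state 3 starting from transient state s. Then h(state 3) = 1 and h(state 5) = 0. By first-step analysis:
h(state 1) = 0.2·1 + 0.44·h(state 1) + 0.36·0
Solving: h(state 1) = 0.3571.
Starting from state 1, the probability is 0.3571.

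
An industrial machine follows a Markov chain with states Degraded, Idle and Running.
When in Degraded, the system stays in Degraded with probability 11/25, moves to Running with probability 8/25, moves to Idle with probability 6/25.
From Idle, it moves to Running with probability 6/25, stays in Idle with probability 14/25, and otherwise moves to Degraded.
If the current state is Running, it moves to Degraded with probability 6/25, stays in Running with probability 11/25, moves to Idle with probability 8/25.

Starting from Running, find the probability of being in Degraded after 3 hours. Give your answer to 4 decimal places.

0.2799

Propagate the distribution vector 3 hours from Running.
After 0 hours: (0.0000, 0.0000, 1.0000)
After 1 hour: (0.2400, 0.3200, 0.4400)
After 2 hours: (0.2752, 0.3776, 0.3472)
After 3 hours: (0.2799, 0.3886, 0.3315)
P(in Degraded after 3 hours) = 0.2799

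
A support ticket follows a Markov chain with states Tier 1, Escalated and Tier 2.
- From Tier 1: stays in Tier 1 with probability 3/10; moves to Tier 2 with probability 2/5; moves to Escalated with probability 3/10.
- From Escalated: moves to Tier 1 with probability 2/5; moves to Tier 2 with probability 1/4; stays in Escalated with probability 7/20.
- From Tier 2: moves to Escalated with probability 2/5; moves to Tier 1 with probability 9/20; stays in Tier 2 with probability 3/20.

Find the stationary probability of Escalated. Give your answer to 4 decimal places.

0.3451

Let the stationary distribution be π with π = πP and π_1 + π_2 + π_3 = 1.
π_1 = 0.3·π_1 + 0.4·π_2 + 0.45·π_3
π_2 = 0.3·π_1 + 0.35·π_2 + 0.4·π_3
Solving with the normalization constraint gives π = (0.3763, 0.3451, 0.2786).
So the stationary probability of Escalated is 0.3451.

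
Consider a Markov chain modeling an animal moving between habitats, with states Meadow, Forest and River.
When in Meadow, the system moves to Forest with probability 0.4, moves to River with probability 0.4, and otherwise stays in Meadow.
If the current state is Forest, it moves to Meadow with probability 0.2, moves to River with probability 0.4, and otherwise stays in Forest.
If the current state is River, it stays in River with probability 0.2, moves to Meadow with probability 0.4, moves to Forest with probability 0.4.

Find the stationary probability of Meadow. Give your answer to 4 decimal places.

0.2667

Let the stationary distribution be π with π = πP and π_1 + π_2 + π_3 = 1.
π_1 = 0.2·π_1 + 0.2·π_2 + 0.4·π_3
π_2 = 0.4·π_1 + 0.4·π_2 + 0.4·π_3
Solving with the normalization constraint gives π = (0.2667, 0.4000, 0.3333).
So the stationary probability of Meadow is 0.2667.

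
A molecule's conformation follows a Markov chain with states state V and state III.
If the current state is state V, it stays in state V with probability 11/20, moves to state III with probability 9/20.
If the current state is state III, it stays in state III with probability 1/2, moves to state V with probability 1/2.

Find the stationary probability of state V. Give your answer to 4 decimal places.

Let the stationary distribution be π with π = πP and π_1 + π_2 = 1.
π_1 = 0.55·π_1 + 0.5·π_2
Solving with the normalization constraint gives π = (0.5263, 0.4737).
So the stationary probability of state V is 0.5263.

0.5263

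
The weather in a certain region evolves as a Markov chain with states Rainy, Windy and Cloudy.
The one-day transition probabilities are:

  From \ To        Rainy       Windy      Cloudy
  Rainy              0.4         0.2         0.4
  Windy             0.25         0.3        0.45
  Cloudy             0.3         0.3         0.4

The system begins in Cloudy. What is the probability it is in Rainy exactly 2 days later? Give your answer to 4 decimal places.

Sum over the intermediate state after 1 day:
P = P(Cloudy→Rainy)·P(Rainy→Rainy) + P(Cloudy→Windy)·P(Windy→Rainy) + P(Cloudy→Cloudy)·P(Cloudy→Rainy)
  = 0.3×0.4 + 0.3×0.25 + 0.4×0.3
  = 0.1200 + 0.0750 + 0.1200 = 0.3150

0.3150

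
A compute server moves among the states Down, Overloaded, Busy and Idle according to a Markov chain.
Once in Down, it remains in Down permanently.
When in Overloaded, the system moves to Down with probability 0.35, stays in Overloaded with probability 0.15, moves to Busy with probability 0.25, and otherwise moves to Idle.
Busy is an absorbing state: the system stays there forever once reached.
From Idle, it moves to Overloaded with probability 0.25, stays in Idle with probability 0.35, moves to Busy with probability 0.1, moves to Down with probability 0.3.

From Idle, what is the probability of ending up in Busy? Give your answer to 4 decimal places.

0.3010

Let h(s) be the probability of absorption at Busy starting from transient state s. Then h(Busy) = 1 and h(Down) = 0. By first-step analysis:
h(Overloaded) = 0.35·0 + 0.15·h(Overloaded) + 0.25·1 + 0.25·h(Idle)
h(Idle) = 0.3·0 + 0.25·h(Overloaded) + 0.1·1 + 0.35·h(Idle)
Solving: h(Overloaded) = 0.3827, h(Idle) = 0.3010.
Starting from Idle, the probability is 0.3010.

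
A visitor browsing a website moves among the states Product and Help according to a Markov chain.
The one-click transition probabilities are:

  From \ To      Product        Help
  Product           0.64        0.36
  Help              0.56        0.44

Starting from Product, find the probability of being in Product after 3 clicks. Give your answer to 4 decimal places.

Propagate the distribution vector 3 clicks from Product.
After 0 clicks: (1.0000, 0.0000)
After 1 click: (0.6400, 0.3600)
After 2 clicks: (0.6112, 0.3888)
After 3 clicks: (0.6089, 0.3911)
P(in Product after 3 clicks) = 0.6089

0.6089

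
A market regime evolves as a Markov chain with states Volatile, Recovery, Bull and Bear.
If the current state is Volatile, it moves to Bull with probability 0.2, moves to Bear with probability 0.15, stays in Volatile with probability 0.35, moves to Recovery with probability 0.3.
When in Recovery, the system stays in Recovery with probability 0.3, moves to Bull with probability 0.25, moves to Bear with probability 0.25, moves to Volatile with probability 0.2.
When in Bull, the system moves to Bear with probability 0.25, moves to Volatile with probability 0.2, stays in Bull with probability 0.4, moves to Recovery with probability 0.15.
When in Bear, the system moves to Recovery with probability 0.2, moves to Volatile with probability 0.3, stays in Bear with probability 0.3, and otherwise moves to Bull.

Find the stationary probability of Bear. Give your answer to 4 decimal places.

Let the stationary distribution be π with π = πP and π_1 + π_2 + π_3 + π_4 = 1.
π_1 = 0.35·π_1 + 0.2·π_2 + 0.2·π_3 + 0.3·π_4
π_2 = 0.3·π_1 + 0.3·π_2 + 0.15·π_3 + 0.2·π_4
π_3 = 0.2·π_1 + 0.25·π_2 + 0.4·π_3 + 0.2·π_4
Solving with the normalization constraint gives π = (0.2630, 0.2367, 0.2648, 0.2355).
So the stationary probability of Bear is 0.2355.

0.2355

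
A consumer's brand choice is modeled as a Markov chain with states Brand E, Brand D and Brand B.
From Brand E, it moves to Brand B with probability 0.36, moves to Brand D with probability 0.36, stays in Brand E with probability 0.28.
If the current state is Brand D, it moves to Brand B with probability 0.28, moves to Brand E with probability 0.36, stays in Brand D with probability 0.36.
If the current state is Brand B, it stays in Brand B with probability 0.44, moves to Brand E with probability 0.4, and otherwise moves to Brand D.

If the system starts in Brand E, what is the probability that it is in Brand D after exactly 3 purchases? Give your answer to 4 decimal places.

0.2880

Propagate the distribution vector 3 purchases from Brand E.
After 0 purchases: (1.0000, 0.0000, 0.0000)
After 1 purchase: (0.2800, 0.3600, 0.3600)
After 2 purchases: (0.3520, 0.2880, 0.3600)
After 3 purchases: (0.3462, 0.2880, 0.3658)
P(in Brand D after 3 purchases) = 0.2880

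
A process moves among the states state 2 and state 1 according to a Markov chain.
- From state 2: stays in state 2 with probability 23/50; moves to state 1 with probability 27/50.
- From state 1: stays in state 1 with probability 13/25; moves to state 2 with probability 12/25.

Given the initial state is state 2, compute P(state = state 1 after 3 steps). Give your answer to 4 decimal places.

0.5294

Propagate the distribution vector 3 steps from state 2.
After 0 steps: (1.0000, 0.0000)
After 1 step: (0.4600, 0.5400)
After 2 steps: (0.4708, 0.5292)
After 3 steps: (0.4706, 0.5294)
P(in state 1 after 3 steps) = 0.5294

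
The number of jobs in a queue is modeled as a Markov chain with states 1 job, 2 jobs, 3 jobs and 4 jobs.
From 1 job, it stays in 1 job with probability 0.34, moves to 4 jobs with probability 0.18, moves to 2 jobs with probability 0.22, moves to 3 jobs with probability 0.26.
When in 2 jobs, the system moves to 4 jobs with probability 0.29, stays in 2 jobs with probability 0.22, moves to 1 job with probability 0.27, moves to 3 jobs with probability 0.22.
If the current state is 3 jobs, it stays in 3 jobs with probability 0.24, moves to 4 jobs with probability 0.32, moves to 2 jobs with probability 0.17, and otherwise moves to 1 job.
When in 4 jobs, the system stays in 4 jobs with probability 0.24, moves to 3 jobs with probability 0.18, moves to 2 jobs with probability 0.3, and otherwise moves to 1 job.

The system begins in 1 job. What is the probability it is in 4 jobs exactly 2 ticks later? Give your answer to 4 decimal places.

Propagate the distribution vector 2 ticks from 1 job.
After 0 ticks: (1.0000, 0.0000, 0.0000, 0.0000)
After 1 tick: (0.3400, 0.2200, 0.2600, 0.1800)
After 2 ticks: (0.2956, 0.2214, 0.2316, 0.2514)
P(in 4 jobs after 2 ticks) = 0.2514

0.2514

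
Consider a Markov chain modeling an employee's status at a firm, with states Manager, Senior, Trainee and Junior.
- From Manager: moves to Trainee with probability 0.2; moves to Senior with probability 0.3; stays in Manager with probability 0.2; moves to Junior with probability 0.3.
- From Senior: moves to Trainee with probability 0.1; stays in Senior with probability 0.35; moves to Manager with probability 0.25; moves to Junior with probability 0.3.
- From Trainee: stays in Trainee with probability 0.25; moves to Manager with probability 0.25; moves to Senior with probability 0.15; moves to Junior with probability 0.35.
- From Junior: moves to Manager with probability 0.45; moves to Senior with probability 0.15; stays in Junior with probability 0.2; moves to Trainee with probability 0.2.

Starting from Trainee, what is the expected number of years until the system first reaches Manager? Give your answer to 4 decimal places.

Let t(s) be the expected number of years to first reach Manager from state s, with t(Manager) = 0. Conditioning on the first year:
t(Senior) = 1 + 0.35·t(Senior) + 0.1·t(Trainee) + 0.3·t(Junior)
t(Trainee) = 1 + 0.15·t(Senior) + 0.25·t(Trainee) + 0.35·t(Junior)
t(Junior) = 1 + 0.15·t(Senior) + 0.2·t(Trainee) + 0.2·t(Junior)
Solving: t(Senior) = 3.2689, t(Trainee) = 3.2337, t(Junior) = 2.6714.
Expected years from Trainee to Manager: 3.2337.

3.2337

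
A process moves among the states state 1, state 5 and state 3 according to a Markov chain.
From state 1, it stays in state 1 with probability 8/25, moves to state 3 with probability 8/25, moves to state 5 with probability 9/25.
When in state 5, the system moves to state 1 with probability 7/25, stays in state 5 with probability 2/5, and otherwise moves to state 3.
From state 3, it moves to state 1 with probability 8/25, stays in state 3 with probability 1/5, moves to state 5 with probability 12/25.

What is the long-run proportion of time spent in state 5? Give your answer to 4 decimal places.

0.4107

Let the stationary distribution be π with π = πP and π_1 + π_2 + π_3 = 1.
π_1 = 0.32·π_1 + 0.28·π_2 + 0.32·π_3
π_2 = 0.36·π_1 + 0.4·π_2 + 0.48·π_3
Solving with the normalization constraint gives π = (0.3036, 0.4107, 0.2857).
So the stationary probability of state 5 is 0.4107.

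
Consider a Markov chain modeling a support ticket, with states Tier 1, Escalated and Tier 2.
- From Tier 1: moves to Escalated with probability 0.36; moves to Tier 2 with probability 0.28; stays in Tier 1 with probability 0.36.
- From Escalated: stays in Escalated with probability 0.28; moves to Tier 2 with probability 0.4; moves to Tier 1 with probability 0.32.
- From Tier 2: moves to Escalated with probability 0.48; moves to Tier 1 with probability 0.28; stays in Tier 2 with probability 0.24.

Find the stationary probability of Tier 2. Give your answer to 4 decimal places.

Let the stationary distribution be π with π = πP and π_1 + π_2 + π_3 = 1.
π_1 = 0.36·π_1 + 0.32·π_2 + 0.28·π_3
π_2 = 0.36·π_1 + 0.28·π_2 + 0.48·π_3
Solving with the normalization constraint gives π = (0.3203, 0.3680, 0.3117).
So the stationary probability of Tier 2 is 0.3117.

0.3117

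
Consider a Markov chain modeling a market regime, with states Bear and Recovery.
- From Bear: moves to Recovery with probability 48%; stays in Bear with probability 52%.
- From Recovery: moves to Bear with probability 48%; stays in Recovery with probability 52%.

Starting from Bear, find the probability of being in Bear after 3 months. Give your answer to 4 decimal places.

0.5000

Propagate the distribution vector 3 months from Bear.
After 0 months: (1.0000, 0.0000)
After 1 month: (0.5200, 0.4800)
After 2 months: (0.5008, 0.4992)
After 3 months: (0.5000, 0.5000)
P(in Bear after 3 months) = 0.5000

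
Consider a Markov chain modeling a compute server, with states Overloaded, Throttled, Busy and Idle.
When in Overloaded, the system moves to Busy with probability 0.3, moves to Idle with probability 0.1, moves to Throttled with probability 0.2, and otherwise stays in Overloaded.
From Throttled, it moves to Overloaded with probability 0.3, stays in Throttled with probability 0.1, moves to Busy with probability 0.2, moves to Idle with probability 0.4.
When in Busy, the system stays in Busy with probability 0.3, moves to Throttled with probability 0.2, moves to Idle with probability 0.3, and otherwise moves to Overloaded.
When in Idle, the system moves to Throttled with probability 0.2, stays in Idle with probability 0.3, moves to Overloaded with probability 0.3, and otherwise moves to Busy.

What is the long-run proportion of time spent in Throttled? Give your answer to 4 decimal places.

Let the stationary distribution be π with π = πP and π_1 + π_2 + π_3 + π_4 = 1.
π_1 = 0.4·π_1 + 0.3·π_2 + 0.2·π_3 + 0.3·π_4
π_2 = 0.2·π_1 + 0.1·π_2 + 0.2·π_3 + 0.2·π_4
π_3 = 0.3·π_1 + 0.2·π_2 + 0.3·π_3 + 0.2·π_4
Solving with the normalization constraint gives π = (0.3049, 0.1818, 0.2561, 0.2572).
So the stationary probability of Throttled is 0.1818.

0.1818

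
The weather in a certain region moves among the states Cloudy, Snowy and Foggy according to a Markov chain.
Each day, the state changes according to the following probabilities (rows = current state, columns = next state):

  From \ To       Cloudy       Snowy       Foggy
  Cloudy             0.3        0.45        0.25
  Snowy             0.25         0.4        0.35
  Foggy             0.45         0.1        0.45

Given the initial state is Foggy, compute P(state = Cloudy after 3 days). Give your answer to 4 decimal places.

0.3381

Propagate the distribution vector 3 days from Foggy.
After 0 days: (0.0000, 0.0000, 1.0000)
After 1 day: (0.4500, 0.1000, 0.4500)
After 2 days: (0.3625, 0.2875, 0.3500)
After 3 days: (0.3381, 0.3131, 0.3488)
P(in Cloudy after 3 days) = 0.3381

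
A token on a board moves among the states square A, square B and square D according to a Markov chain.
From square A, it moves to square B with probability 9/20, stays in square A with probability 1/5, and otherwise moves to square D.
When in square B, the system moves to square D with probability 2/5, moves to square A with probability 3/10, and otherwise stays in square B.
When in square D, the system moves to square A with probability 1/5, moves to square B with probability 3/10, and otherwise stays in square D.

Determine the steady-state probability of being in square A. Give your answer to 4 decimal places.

Let the stationary distribution be π with π = πP and π_1 + π_2 + π_3 = 1.
π_1 = 0.2·π_1 + 0.3·π_2 + 0.2·π_3
π_2 = 0.45·π_1 + 0.3·π_2 + 0.3·π_3
Solving with the normalization constraint gives π = (0.2335, 0.3350, 0.4315).
So the stationary probability of square A is 0.2335.

0.2335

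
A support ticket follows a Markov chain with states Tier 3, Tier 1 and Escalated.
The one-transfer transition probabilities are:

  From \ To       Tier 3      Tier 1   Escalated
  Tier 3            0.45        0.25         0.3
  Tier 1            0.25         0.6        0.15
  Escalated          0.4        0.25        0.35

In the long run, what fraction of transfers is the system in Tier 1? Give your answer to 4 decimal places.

Let the stationary distribution be π with π = πP and π_1 + π_2 + π_3 = 1.
π_1 = 0.45·π_1 + 0.25·π_2 + 0.4·π_3
π_2 = 0.25·π_1 + 0.6·π_2 + 0.25·π_3
Solving with the normalization constraint gives π = (0.3603, 0.3846, 0.2551).
So the stationary probability of Tier 1 is 0.3846.

0.3846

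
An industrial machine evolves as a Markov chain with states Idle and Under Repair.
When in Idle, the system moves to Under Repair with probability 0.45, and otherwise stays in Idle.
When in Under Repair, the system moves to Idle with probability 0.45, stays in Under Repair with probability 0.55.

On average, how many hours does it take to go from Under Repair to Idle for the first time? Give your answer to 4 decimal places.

2.2222

Let t(s) be the expected number of hours to first reach Idle from state s, with t(Idle) = 0. Conditioning on the first hour:
t(Under Repair) = 1 + 0.55·t(Under Repair)
Solving: t(Under Repair) = 2.2222.
Expected hours from Under Repair to Idle: 2.2222.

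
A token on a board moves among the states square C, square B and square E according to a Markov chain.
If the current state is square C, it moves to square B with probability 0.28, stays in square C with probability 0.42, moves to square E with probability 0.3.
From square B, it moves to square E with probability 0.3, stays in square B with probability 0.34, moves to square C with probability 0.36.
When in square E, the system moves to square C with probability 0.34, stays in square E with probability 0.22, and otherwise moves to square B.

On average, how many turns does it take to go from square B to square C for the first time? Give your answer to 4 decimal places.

Let t(s) be the expected number of turns to first reach square C from state s, with t(square C) = 0. Conditioning on the first turn:
t(square B) = 1 + 0.34·t(square B) + 0.3·t(square E)
t(square E) = 1 + 0.44·t(square B) + 0.22·t(square E)
Solving: t(square B) = 2.8213, t(square E) = 2.8736.
Expected turns from square B to square C: 2.8213.

2.8213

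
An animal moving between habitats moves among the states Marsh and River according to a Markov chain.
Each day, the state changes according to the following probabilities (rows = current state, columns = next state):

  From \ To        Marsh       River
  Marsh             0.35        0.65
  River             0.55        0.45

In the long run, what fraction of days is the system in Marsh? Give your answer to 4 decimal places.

0.4583

Let the stationary distribution be π with π = πP and π_1 + π_2 = 1.
π_1 = 0.35·π_1 + 0.55·π_2
Solving with the normalization constraint gives π = (0.4583, 0.5417).
So the stationary probability of Marsh is 0.4583.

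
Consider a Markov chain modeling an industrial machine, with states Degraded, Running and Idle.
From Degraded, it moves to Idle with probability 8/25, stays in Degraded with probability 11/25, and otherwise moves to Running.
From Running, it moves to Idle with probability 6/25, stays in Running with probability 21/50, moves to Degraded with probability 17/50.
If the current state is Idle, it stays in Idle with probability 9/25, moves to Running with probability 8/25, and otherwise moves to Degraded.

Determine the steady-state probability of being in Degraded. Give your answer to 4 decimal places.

Let the stationary distribution be π with π = πP and π_1 + π_2 + π_3 = 1.
π_1 = 0.44·π_1 + 0.34·π_2 + 0.32·π_3
π_2 = 0.24·π_1 + 0.42·π_2 + 0.32·π_3
Solving with the normalization constraint gives π = (0.3710, 0.3226, 0.3065).
So the stationary probability of Degraded is 0.3710.

0.3710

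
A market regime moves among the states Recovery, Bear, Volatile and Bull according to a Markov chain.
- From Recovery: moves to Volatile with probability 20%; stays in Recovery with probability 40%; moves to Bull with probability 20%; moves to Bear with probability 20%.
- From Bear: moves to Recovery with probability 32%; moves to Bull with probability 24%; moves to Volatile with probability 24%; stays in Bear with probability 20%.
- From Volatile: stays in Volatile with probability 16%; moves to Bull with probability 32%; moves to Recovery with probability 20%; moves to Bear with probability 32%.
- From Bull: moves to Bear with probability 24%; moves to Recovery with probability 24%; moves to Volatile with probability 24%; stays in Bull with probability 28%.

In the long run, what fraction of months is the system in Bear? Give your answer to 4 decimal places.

0.2355

Let the stationary distribution be π with π = πP and π_1 + π_2 + π_3 + π_4 = 1.
π_1 = 0.4·π_1 + 0.32·π_2 + 0.2·π_3 + 0.24·π_4
π_2 = 0.2·π_1 + 0.2·π_2 + 0.32·π_3 + 0.24·π_4
π_3 = 0.2·π_1 + 0.24·π_2 + 0.16·π_3 + 0.24·π_4
Solving with the normalization constraint gives π = (0.2981, 0.2355, 0.2112, 0.2552).
So the stationary probability of Bear is 0.2355.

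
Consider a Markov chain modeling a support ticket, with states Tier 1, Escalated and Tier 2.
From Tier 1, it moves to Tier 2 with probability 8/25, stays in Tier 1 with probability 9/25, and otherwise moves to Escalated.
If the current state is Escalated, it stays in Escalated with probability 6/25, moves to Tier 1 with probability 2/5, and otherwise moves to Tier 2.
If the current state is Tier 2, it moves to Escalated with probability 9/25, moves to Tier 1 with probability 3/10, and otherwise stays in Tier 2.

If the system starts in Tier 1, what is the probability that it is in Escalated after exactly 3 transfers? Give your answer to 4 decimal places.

0.3090

Propagate the distribution vector 3 transfers from Tier 1.
After 0 transfers: (1.0000, 0.0000, 0.0000)
After 1 transfer: (0.3600, 0.3200, 0.3200)
After 2 transfers: (0.3536, 0.3072, 0.3392)
After 3 transfers: (0.3519, 0.3090, 0.3391)
P(in Escalated after 3 transfers) = 0.3090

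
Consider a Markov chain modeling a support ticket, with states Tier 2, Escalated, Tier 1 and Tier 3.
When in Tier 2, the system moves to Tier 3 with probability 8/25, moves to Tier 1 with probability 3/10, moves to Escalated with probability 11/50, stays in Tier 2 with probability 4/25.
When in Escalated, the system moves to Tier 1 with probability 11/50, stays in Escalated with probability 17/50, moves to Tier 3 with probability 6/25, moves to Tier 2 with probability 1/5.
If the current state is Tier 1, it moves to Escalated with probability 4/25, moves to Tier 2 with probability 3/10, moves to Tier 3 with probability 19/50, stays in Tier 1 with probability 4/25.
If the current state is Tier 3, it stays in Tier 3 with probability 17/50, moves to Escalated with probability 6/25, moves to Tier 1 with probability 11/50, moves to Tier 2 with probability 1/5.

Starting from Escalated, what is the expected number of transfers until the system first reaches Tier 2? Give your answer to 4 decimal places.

Let t(s) be the expected number of transfers to first reach Tier 2 from state s, with t(Tier 2) = 0. Conditioning on the first transfer:
t(Escalated) = 1 + 0.34·t(Escalated) + 0.22·t(Tier 1) + 0.24·t(Tier 3)
t(Tier 1) = 1 + 0.16·t(Escalated) + 0.16·t(Tier 1) + 0.38·t(Tier 3)
t(Tier 3) = 1 + 0.24·t(Escalated) + 0.22·t(Tier 1) + 0.34·t(Tier 3)
Solving: t(Escalated) = 4.5299, t(Tier 1) = 4.1026, t(Tier 3) = 4.5299.
Expected transfers from Escalated to Tier 2: 4.5299.

4.5299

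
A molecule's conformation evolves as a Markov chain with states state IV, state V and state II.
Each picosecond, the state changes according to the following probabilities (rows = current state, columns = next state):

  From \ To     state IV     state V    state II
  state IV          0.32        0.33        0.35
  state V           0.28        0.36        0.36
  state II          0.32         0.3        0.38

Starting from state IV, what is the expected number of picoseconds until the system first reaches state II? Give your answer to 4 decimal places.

2.8296

Let t(s) be the expected number of picoseconds to first reach state II from state s, with t(state II) = 0. Conditioning on the first picosecond:
t(state IV) = 1 + 0.32·t(state IV) + 0.33·t(state V)
t(state V) = 1 + 0.28·t(state IV) + 0.36·t(state V)
Solving: t(state IV) = 2.8296, t(state V) = 2.8005.
Expected picoseconds from state IV to state II: 2.8296.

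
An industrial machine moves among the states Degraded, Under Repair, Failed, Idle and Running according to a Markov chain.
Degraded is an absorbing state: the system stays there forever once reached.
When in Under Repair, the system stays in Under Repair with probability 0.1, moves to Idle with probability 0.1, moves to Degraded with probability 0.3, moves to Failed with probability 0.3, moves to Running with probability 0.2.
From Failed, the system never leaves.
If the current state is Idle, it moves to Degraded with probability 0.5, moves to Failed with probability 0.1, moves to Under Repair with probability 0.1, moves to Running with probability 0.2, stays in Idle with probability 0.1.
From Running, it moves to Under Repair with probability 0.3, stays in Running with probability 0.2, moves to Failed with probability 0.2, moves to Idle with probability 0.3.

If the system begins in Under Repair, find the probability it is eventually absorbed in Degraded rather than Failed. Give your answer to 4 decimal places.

0.5154

Let h(s) be the probability of absorption at Degraded starting from transient state s. Then h(Degraded) = 1 and h(Failed) = 0. By first-step analysis:
h(Under Repair) = 0.3·1 + 0.1·h(Under Repair) + 0.3·0 + 0.1·h(Idle) + 0.2·h(Running)
h(Idle) = 0.5·1 + 0.1·h(Under Repair) + 0.1·0 + 0.1·h(Idle) + 0.2·h(Running)
h(Running) = 0.3·h(Under Repair) + 0.2·0 + 0.3·h(Idle) + 0.2·h(Running)
Solving: h(Under Repair) = 0.5154, h(Idle) = 0.7154, h(Running) = 0.4615.
Starting from Under Repair, the probability is 0.5154.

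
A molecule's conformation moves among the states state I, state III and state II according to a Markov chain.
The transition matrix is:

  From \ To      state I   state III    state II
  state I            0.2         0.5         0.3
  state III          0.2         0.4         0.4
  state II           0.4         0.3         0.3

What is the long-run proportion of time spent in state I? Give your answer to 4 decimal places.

Let the stationary distribution be π with π = πP and π_1 + π_2 + π_3 = 1.
π_1 = 0.2·π_1 + 0.2·π_2 + 0.4·π_3
π_2 = 0.5·π_1 + 0.4·π_2 + 0.3·π_3
Solving with the normalization constraint gives π = (0.2679, 0.3929, 0.3393).
So the stationary probability of state I is 0.2679.

0.2679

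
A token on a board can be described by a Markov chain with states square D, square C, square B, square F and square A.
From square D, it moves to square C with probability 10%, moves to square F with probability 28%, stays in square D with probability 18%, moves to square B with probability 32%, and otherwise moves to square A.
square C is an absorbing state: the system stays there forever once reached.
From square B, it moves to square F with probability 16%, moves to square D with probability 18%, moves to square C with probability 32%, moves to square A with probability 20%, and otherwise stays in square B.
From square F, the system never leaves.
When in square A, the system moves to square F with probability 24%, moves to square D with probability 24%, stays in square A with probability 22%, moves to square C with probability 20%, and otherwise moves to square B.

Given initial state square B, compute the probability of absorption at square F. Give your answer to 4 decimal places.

Let h(s) be the probability of absorption at square F starting from transient state s. Then h(square F) = 1 and h(square C) = 0. By first-step analysis:
h(square D) = 0.18·h(square D) + 0.1·0 + 0.32·h(square B) + 0.28·1 + 0.12·h(square A)
h(square B) = 0.18·h(square D) + 0.32·0 + 0.14·h(square B) + 0.16·1 + 0.2·h(square A)
h(square A) = 0.24·h(square D) + 0.2·0 + 0.1·h(square B) + 0.24·1 + 0.22·h(square A)
Solving: h(square D) = 0.5918, h(square B) = 0.4368, h(square A) = 0.5458.
Starting from square B, the probability is 0.4368.

0.4368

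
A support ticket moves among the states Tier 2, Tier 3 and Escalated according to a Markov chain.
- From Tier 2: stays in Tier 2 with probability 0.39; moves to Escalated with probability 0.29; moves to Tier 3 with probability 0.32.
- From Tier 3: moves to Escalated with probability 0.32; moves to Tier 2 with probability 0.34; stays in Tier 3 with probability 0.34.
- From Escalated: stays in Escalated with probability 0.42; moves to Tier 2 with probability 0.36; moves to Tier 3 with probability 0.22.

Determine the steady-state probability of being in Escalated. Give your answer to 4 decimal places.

Let the stationary distribution be π with π = πP and π_1 + π_2 + π_3 = 1.
π_1 = 0.39·π_1 + 0.34·π_2 + 0.36·π_3
π_2 = 0.32·π_1 + 0.34·π_2 + 0.22·π_3
Solving with the normalization constraint gives π = (0.3651, 0.2915, 0.3434).
So the stationary probability of Escalated is 0.3434.

0.3434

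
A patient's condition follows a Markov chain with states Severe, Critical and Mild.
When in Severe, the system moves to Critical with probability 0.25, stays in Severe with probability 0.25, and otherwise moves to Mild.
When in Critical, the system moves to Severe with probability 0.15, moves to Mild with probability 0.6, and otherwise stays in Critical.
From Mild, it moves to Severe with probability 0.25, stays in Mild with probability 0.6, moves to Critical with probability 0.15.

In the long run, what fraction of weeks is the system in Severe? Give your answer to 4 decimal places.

0.2308

Let the stationary distribution be π with π = πP and π_1 + π_2 + π_3 = 1.
π_1 = 0.25·π_1 + 0.15·π_2 + 0.25·π_3
π_2 = 0.25·π_1 + 0.25·π_2 + 0.15·π_3
Solving with the normalization constraint gives π = (0.2308, 0.1923, 0.5769).
So the stationary probability of Severe is 0.2308.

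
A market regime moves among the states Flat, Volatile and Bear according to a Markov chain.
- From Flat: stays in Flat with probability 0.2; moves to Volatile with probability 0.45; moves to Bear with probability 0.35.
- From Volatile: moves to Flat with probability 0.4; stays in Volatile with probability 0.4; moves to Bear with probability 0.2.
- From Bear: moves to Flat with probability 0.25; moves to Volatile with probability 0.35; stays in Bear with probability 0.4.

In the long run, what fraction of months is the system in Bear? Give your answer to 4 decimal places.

0.3053

Let the stationary distribution be π with π = πP and π_1 + π_2 + π_3 = 1.
π_1 = 0.2·π_1 + 0.4·π_2 + 0.25·π_3
π_2 = 0.45·π_1 + 0.4·π_2 + 0.35·π_3
Solving with the normalization constraint gives π = (0.2952, 0.3995, 0.3053).
So the stationary probability of Bear is 0.3053.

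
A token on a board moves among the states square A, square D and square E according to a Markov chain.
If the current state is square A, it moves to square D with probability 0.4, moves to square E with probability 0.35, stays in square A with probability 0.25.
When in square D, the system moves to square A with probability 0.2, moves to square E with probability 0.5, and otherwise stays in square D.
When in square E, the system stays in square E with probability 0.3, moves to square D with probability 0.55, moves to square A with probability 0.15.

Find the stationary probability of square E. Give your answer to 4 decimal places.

Let the stationary distribution be π with π = πP and π_1 + π_2 + π_3 = 1.
π_1 = 0.25·π_1 + 0.2·π_2 + 0.15·π_3
π_2 = 0.4·π_1 + 0.3·π_2 + 0.55·π_3
Solving with the normalization constraint gives π = (0.1898, 0.4172, 0.3929).
So the stationary probability of square E is 0.3929.

0.3929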